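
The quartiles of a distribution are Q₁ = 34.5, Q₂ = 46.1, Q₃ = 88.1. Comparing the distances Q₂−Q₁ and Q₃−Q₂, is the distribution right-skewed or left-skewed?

right-skewed

Q₂ − Q₁ = 11.6;  Q₃ − Q₂ = 42.0
Q₃ − Q₂ > Q₂ − Q₁ ⇒ the upper half is more spread out ⇒ right-skewed.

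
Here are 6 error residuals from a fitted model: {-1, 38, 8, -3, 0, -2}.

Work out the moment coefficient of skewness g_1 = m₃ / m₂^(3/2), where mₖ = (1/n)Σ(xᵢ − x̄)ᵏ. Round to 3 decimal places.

x̄ = (-1 + 38 + 8 - 3 + 0 - 2) / 6 = 6.6667
deviations (xᵢ − x̄): -7.6667, 31.3333, 1.3333, -9.6667, -6.6667, -8.6667
Σ(xᵢ − x̄)² = 1255.3333 ⇒ m₂ = 1255.3333/6 = 209.22222
Σ(xᵢ − x̄)³ = 28463.5556 ⇒ m₃ = 28463.5556/6 = 4743.92593
m₂^(3/2) = 209.22222^(1.5) = 3026.29817
g_1 = m₃ / m₂^(3/2) = 4743.92593 / 3026.29817 ≈ 1.568

1.568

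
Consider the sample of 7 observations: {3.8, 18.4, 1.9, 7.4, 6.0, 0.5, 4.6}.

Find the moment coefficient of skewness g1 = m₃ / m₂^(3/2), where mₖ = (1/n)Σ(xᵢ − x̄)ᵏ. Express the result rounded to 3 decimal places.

1.402

x̄ = (3.8 + 18.4 + 1.9 + 7.4 + 6.0 + 0.5 + 4.6) / 7 = 6.0857
deviations (xᵢ − x̄): -2.2857, 12.3143, -4.1857, 1.3143, -0.0857, -5.5857, -1.4857
Σ(xᵢ − x̄)² = 209.5286 ⇒ m₂ = 209.5286/7 = 29.93265
Σ(xᵢ − x̄)³ = 1606.7968 ⇒ m₃ = 1606.7968/7 = 229.54240
m₂^(3/2) = 29.93265^(1.5) = 163.76377
g1 = m₃ / m₂^(3/2) = 229.54240 / 163.76377 ≈ 1.402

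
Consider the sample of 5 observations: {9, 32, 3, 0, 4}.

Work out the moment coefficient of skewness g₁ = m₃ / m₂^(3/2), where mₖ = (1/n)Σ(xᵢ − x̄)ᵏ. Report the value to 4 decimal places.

1.2776

x̄ = (9 + 32 + 3 + 0 + 4) / 5 = 9.6000
deviations (xᵢ − x̄): -0.6000, 22.4000, -6.6000, -9.6000, -5.6000
Σ(xᵢ − x̄)² = 669.2000 ⇒ m₂ = 669.2000/5 = 133.84000
Σ(xᵢ − x̄)³ = 9891.3600 ⇒ m₃ = 9891.3600/5 = 1978.27200
m₂^(3/2) = 133.84000^(1.5) = 1548.38477
g₁ = m₃ / m₂^(3/2) = 1978.27200 / 1548.38477 ≈ 1.2776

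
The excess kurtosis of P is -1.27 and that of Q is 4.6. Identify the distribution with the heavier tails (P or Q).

Higher excess kurtosis ⇒ heavier tails relative to the normal distribution.
-1.27 vs 4.6: the larger is 4.6, so Q has heavier tails. (Q is leptokurtic — heavier-than-normal tails; the other is platykurtic.)

Q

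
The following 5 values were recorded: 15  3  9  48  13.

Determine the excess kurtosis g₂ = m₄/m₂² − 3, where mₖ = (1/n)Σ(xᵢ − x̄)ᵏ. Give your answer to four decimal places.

x̄ = 17.6000
Σ(xᵢ − x̄)² = 1239.2000 ⇒ m₂ = 247.84000
Σ(xᵢ − x̄)⁴ = 905472.4160 ⇒ m₄ = 181094.48320
m₂² = 61424.66560
g₂ = m₄/m₂² − 3 = 2.94824 − 3 ≈ -0.0518

-0.0518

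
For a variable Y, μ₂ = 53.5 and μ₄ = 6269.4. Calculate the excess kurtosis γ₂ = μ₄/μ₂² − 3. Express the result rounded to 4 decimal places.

-0.8096

μ₂² = 53.5² = 2862.25000
μ₄/μ₂² = 6269.4 / 2862.25000 = 2.19037
γ₂ = 2.19037 − 3 ≈ -0.8096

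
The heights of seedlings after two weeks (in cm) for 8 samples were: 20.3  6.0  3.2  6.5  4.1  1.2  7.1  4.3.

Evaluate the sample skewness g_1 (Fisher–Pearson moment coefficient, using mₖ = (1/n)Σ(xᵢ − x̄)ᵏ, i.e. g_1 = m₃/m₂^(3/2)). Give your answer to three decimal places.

1.786

x̄ = (20.3 + 6.0 + 3.2 + 6.5 + 4.1 + 1.2 + 7.1 + 4.3) / 8 = 6.5875
deviations (xᵢ − x̄): 13.7125, -0.5875, -3.3875, -0.0875, -2.4875, -5.3875, 0.5125, -2.2875
Σ(xᵢ − x̄)² = 240.5688 ⇒ m₂ = 240.5688/8 = 30.07109
Σ(xᵢ − x̄)³ = 2355.7223 ⇒ m₃ = 2355.7223/8 = 294.46529
m₂^(3/2) = 30.07109^(1.5) = 164.90121
g_1 = m₃ / m₂^(3/2) = 294.46529 / 164.90121 ≈ 1.786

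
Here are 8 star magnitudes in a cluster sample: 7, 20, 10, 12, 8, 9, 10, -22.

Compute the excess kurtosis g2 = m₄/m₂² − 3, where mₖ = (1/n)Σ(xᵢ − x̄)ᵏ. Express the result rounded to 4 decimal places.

2.1152

x̄ = 6.7500
Σ(xᵢ − x̄)² = 1057.5000 ⇒ m₂ = 132.18750
Σ(xᵢ − x̄)⁴ = 715038.6563 ⇒ m₄ = 89379.83203
m₂² = 17473.53516
g2 = m₄/m₂² − 3 = 5.11515 − 3 ≈ 2.1152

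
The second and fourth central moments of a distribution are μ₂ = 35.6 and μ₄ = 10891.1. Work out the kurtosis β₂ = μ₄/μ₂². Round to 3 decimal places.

μ₂² = 35.6² = 1267.36000
μ₄/μ₂² = 10891.1 / 1267.36000 = 8.59353
β₂ ≈ 8.594

8.594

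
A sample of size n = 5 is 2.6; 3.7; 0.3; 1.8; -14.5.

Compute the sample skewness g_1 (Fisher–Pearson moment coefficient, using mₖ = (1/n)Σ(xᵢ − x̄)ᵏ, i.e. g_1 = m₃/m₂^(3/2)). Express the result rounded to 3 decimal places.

x̄ = (2.6 + 3.7 + 0.3 + 1.8 - 14.5) / 5 = -1.2200
deviations (xᵢ − x̄): 3.8200, 4.9200, 1.5200, 3.0200, -13.2800
Σ(xᵢ − x̄)² = 226.5880 ⇒ m₂ = 226.5880/5 = 45.31760
Σ(xᵢ − x̄)³ = -2136.1457 ⇒ m₃ = -2136.1457/5 = -427.22914
m₂^(3/2) = 45.31760^(1.5) = 305.07060
g_1 = m₃ / m₂^(3/2) = -427.22914 / 305.07060 ≈ -1.400

-1.400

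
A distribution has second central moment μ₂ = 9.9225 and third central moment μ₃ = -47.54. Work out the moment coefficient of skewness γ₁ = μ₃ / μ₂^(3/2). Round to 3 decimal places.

σ = √μ₂ = √9.9225 = 3.15000
σ³ = μ₂^(3/2) = 31.25587
γ₁ = μ₃/σ³ = -47.54 / 31.25587 ≈ -1.521

-1.521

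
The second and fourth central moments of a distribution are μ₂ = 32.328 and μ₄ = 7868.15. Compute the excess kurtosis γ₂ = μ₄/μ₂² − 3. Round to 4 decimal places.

μ₂² = 32.328² = 1045.09958
μ₄/μ₂² = 7868.15 / 1045.09958 = 7.52861
γ₂ = 7.52861 − 3 ≈ 4.5286

4.5286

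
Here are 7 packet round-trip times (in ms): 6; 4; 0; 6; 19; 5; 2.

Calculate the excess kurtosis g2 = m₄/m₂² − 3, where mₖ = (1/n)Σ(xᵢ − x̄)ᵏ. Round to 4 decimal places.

1.1293

x̄ = 6.0000
Σ(xᵢ − x̄)² = 226.0000 ⇒ m₂ = 32.28571
Σ(xᵢ − x̄)⁴ = 30130.0000 ⇒ m₄ = 4304.28571
m₂² = 1042.36735
g2 = m₄/m₂² − 3 = 4.12934 − 3 ≈ 1.1293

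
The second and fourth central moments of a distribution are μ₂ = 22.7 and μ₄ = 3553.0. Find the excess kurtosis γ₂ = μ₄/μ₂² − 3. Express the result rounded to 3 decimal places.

μ₂² = 22.7² = 515.29000
μ₄/μ₂² = 3553.0 / 515.29000 = 6.89515
γ₂ = 6.89515 − 3 ≈ 3.895

3.895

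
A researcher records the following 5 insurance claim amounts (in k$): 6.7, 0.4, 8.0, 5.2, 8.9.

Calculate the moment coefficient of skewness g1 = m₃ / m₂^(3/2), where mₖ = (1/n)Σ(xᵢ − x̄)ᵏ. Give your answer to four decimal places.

-0.9098

x̄ = (6.7 + 0.4 + 8.0 + 5.2 + 8.9) / 5 = 5.8400
deviations (xᵢ − x̄): 0.8600, -5.4400, 2.1600, -0.6400, 3.0600
Σ(xᵢ − x̄)² = 44.7720 ⇒ m₂ = 44.7720/5 = 8.95440
Σ(xᵢ − x̄)³ = -121.8850 ⇒ m₃ = -121.8850/5 = -24.37699
m₂^(3/2) = 8.95440^(1.5) = 26.79506
g1 = m₃ / m₂^(3/2) = -24.37699 / 26.79506 ≈ -0.9098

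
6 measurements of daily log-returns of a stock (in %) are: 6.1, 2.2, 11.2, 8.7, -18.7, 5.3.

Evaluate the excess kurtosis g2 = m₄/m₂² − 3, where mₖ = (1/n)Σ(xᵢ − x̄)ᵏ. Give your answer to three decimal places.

0.659

x̄ = 2.4667
Σ(xᵢ − x̄)² = 584.4533 ⇒ m₂ = 97.40889
Σ(xᵢ − x̄)⁴ = 208294.5595 ⇒ m₄ = 34715.75992
m₂² = 9488.49163
g2 = m₄/m₂² − 3 = 3.65872 − 3 ≈ 0.659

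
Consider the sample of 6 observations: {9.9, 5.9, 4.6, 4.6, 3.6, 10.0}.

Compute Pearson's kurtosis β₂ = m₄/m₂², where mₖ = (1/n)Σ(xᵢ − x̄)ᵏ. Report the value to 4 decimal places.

x̄ = 6.4333
Σ(xᵢ − x̄)² = 39.7733 ⇒ m₂ = 6.62889
Σ(xᵢ − x̄)⁴ = 393.3739 ⇒ m₄ = 65.56232
m₂² = 43.94217
β₂ = m₄/m₂² = 65.56232 / 43.94217 ≈ 1.4920

1.4920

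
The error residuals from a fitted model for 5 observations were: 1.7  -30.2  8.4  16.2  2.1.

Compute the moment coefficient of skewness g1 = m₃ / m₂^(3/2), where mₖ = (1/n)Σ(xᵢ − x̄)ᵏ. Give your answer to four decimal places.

-1.0772

x̄ = (1.7 - 30.2 + 8.4 + 16.2 + 2.1) / 5 = -0.3600
deviations (xᵢ − x̄): 2.0600, -29.8400, 8.7600, 16.5600, 2.4600
Σ(xᵢ − x̄)² = 1251.6920 ⇒ m₂ = 1251.6920/5 = 250.33840
Σ(xᵢ − x̄)³ = -21333.1414 ⇒ m₃ = -21333.1414/5 = -4266.62827
m₂^(3/2) = 250.33840^(1.5) = 3960.87565
g1 = m₃ / m₂^(3/2) = -4266.62827 / 3960.87565 ≈ -1.0772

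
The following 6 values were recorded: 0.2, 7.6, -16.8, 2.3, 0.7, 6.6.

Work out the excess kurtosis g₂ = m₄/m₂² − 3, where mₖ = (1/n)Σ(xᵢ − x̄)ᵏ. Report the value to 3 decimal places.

x̄ = 0.1000
Σ(xᵢ − x̄)² = 389.3200 ⇒ m₂ = 64.88667
Σ(xᵢ − x̄)⁴ = 86545.7524 ⇒ m₄ = 14424.29207
m₂² = 4210.27951
g₂ = m₄/m₂² − 3 = 3.42597 − 3 ≈ 0.426

0.426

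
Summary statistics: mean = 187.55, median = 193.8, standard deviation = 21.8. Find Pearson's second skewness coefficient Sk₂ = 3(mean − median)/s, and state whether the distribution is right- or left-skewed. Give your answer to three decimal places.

-0.860, left-skewed

Sk₂ = 3(187.55 − 193.8) / 21.8 = 3 × -6.2500 / 21.8
    = -18.7500 / 21.8 ≈ -0.860
Sk₂ < 0 ⇒ mean < median ⇒ left-skewed (negative skew).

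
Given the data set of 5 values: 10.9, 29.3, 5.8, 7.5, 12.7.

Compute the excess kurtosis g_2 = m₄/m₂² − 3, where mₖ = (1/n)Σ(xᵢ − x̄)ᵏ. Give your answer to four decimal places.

-0.1467

x̄ = 13.2400
Σ(xᵢ − x̄)² = 351.9920 ⇒ m₂ = 70.39840
Σ(xᵢ − x̄)⁴ = 70704.2160 ⇒ m₄ = 14140.84321
m₂² = 4955.93472
g_2 = m₄/m₂² − 3 = 2.85332 − 3 ≈ -0.1467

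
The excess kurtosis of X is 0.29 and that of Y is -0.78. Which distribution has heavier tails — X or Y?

Higher excess kurtosis ⇒ heavier tails relative to the normal distribution.
0.29 vs -0.78: the larger is 0.29, so X has heavier tails. (X is leptokurtic — heavier-than-normal tails; the other is platykurtic.)

X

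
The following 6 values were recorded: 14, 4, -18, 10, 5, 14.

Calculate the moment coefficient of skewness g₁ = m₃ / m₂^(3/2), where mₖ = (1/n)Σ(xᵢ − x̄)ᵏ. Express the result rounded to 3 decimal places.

x̄ = (14 + 4 - 18 + 10 + 5 + 14) / 6 = 4.8333
deviations (xᵢ − x̄): 9.1667, -0.8333, -22.8333, 5.1667, 0.1667, 9.1667
Σ(xᵢ − x̄)² = 716.8333 ⇒ m₂ = 716.8333/6 = 119.47222
Σ(xᵢ − x̄)³ = -10226.5556 ⇒ m₃ = -10226.5556/6 = -1704.42593
m₂^(3/2) = 119.47222^(1.5) = 1305.87141
g₁ = m₃ / m₂^(3/2) = -1704.42593 / 1305.87141 ≈ -1.305

-1.305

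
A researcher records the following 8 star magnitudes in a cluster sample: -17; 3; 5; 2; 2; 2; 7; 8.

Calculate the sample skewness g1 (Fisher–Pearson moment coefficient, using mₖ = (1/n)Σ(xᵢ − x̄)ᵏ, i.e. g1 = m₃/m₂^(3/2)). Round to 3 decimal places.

-1.854

x̄ = (-17 + 3 + 5 + 2 + 2 + 2 + 7 + 8) / 8 = 1.5000
deviations (xᵢ − x̄): -18.5000, 1.5000, 3.5000, 0.5000, 0.5000, 0.5000, 5.5000, 6.5000
Σ(xᵢ − x̄)² = 430.0000 ⇒ m₂ = 430.0000/8 = 53.75000
Σ(xᵢ − x̄)³ = -5844.0000 ⇒ m₃ = -5844.0000/8 = -730.50000
m₂^(3/2) = 53.75000^(1.5) = 394.06485
g1 = m₃ / m₂^(3/2) = -730.50000 / 394.06485 ≈ -1.854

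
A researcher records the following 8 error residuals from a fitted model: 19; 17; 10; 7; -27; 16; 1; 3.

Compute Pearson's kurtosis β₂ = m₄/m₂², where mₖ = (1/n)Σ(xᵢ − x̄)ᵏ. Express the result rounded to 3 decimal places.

x̄ = 5.7500
Σ(xᵢ − x̄)² = 1529.5000 ⇒ m₂ = 191.18750
Σ(xᵢ − x̄)⁴ = 1209163.6563 ⇒ m₄ = 151145.45703
m₂² = 36552.66016
β₂ = m₄/m₂² = 151145.45703 / 36552.66016 ≈ 4.135

4.135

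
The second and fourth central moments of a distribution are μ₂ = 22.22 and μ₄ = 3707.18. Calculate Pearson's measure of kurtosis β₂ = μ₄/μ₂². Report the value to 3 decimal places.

μ₂² = 22.22² = 493.72840
μ₄/μ₂² = 3707.18 / 493.72840 = 7.50854
β₂ ≈ 7.509

7.509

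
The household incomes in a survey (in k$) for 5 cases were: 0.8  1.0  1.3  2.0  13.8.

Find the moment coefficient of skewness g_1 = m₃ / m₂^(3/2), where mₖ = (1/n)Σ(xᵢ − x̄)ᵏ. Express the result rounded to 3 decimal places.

x̄ = (0.8 + 1.0 + 1.3 + 2.0 + 13.8) / 5 = 3.7800
deviations (xᵢ − x̄): -2.9800, -2.7800, -2.4800, -1.7800, 10.0200
Σ(xᵢ − x̄)² = 126.3280 ⇒ m₂ = 126.3280/5 = 25.26560
Σ(xᵢ − x̄)³ = 937.1707 ⇒ m₃ = 937.1707/5 = 187.43414
m₂^(3/2) = 25.26560^(1.5) = 126.99728
g_1 = m₃ / m₂^(3/2) = 187.43414 / 126.99728 ≈ 1.476

1.476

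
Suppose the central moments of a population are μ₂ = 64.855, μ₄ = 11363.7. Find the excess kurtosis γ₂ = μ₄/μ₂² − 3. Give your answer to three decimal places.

-0.298

μ₂² = 64.855² = 4206.17103
μ₄/μ₂² = 11363.7 / 4206.17103 = 2.70167
γ₂ = 2.70167 − 3 ≈ -0.298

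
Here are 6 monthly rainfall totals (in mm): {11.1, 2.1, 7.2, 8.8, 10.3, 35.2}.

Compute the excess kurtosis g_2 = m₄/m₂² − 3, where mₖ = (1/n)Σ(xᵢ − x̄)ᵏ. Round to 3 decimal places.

0.724

x̄ = 12.4500
Σ(xᵢ − x̄)² = 672.0150 ⇒ m₂ = 112.00250
Σ(xᵢ − x̄)⁴ = 280308.0408 ⇒ m₄ = 46718.00681
m₂² = 12544.56001
g_2 = m₄/m₂² − 3 = 3.72416 − 3 ≈ 0.724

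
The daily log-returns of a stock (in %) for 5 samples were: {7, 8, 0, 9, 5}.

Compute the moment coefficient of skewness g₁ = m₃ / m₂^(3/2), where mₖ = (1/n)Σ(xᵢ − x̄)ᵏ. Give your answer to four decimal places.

x̄ = (7 + 8 + 0 + 9 + 5) / 5 = 5.8000
deviations (xᵢ − x̄): 1.2000, 2.2000, -5.8000, 3.2000, -0.8000
Σ(xᵢ − x̄)² = 50.8000 ⇒ m₂ = 50.8000/5 = 10.16000
Σ(xᵢ − x̄)³ = -150.4800 ⇒ m₃ = -150.4800/5 = -30.09600
m₂^(3/2) = 10.16000^(1.5) = 32.38475
g₁ = m₃ / m₂^(3/2) = -30.09600 / 32.38475 ≈ -0.9293

-0.9293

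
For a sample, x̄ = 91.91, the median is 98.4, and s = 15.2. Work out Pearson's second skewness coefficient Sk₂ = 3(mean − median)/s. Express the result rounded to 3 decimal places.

Sk₂ = 3(91.91 − 98.4) / 15.2 = 3 × -6.4900 / 15.2
    = -19.4700 / 15.2 ≈ -1.281

-1.281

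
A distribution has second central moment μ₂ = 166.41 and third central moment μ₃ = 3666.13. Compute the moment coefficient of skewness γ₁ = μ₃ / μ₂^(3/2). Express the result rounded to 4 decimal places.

σ = √μ₂ = √166.41 = 12.90000
σ³ = μ₂^(3/2) = 2146.68900
γ₁ = μ₃/σ³ = 3666.13 / 2146.68900 ≈ 1.7078

1.7078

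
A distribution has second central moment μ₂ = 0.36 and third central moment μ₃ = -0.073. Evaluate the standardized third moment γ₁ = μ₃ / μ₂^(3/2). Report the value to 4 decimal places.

σ = √μ₂ = √0.36 = 0.60000
σ³ = μ₂^(3/2) = 0.21600
γ₁ = μ₃/σ³ = -0.073 / 0.21600 ≈ -0.3380

-0.3380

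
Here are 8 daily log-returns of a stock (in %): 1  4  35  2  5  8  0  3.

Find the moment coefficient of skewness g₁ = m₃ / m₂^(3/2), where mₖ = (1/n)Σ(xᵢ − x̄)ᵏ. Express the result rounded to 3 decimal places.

x̄ = (1 + 4 + 35 + 2 + 5 + 8 + 0 + 3) / 8 = 7.2500
deviations (xᵢ − x̄): -6.2500, -3.2500, 27.7500, -5.2500, -2.2500, 0.7500, -7.2500, -4.2500
Σ(xᵢ − x̄)² = 923.5000 ⇒ m₂ = 923.5000/8 = 115.43750
Σ(xᵢ − x̄)³ = 20477.2500 ⇒ m₃ = 20477.2500/8 = 2559.65625
m₂^(3/2) = 115.43750^(1.5) = 1240.28180
g₁ = m₃ / m₂^(3/2) = 2559.65625 / 1240.28180 ≈ 2.064

2.064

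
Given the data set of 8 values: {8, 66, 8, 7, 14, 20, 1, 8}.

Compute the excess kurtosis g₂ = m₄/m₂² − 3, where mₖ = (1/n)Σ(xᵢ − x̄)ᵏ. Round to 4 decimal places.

x̄ = 16.5000
Σ(xᵢ − x̄)² = 3016.0000 ⇒ m₂ = 377.00000
Σ(xᵢ − x̄)⁴ = 6085439.5000 ⇒ m₄ = 760679.93750
m₂² = 142129.00000
g₂ = m₄/m₂² − 3 = 5.35204 − 3 ≈ 2.3520

2.3520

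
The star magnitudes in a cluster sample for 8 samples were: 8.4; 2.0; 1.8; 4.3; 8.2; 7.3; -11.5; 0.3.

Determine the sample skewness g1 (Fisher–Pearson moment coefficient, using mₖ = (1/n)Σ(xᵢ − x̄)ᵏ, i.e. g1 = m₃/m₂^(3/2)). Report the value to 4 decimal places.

-1.3039

x̄ = (8.4 + 2.0 + 1.8 + 4.3 + 8.2 + 7.3 - 11.5 + 0.3) / 8 = 2.6000
deviations (xᵢ − x̄): 5.8000, -0.6000, -0.8000, 1.7000, 5.6000, 4.7000, -14.1000, -2.3000
Σ(xᵢ − x̄)² = 295.0800 ⇒ m₂ = 295.0800/8 = 36.88500
Σ(xᵢ − x̄)³ = -2336.6520 ⇒ m₃ = -2336.6520/8 = -292.08150
m₂^(3/2) = 36.88500^(1.5) = 224.01375
g1 = m₃ / m₂^(3/2) = -292.08150 / 224.01375 ≈ -1.3039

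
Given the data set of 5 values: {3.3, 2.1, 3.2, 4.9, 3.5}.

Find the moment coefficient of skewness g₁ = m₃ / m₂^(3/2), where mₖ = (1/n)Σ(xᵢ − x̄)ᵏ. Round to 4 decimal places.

0.3270

x̄ = (3.3 + 2.1 + 3.2 + 4.9 + 3.5) / 5 = 3.4000
deviations (xᵢ − x̄): -0.1000, -1.3000, -0.2000, 1.5000, 0.1000
Σ(xᵢ − x̄)² = 4.0000 ⇒ m₂ = 4.0000/5 = 0.80000
Σ(xᵢ − x̄)³ = 1.1700 ⇒ m₃ = 1.1700/5 = 0.23400
m₂^(3/2) = 0.80000^(1.5) = 0.71554
g₁ = m₃ / m₂^(3/2) = 0.23400 / 0.71554 ≈ 0.3270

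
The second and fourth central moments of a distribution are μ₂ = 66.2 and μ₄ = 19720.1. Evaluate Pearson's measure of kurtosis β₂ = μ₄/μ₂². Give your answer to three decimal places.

4.500

μ₂² = 66.2² = 4382.44000
μ₄/μ₂² = 19720.1 / 4382.44000 = 4.49980
β₂ ≈ 4.500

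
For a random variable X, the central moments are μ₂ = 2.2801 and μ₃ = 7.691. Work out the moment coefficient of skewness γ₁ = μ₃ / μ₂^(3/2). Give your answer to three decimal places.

σ = √μ₂ = √2.2801 = 1.51000
σ³ = μ₂^(3/2) = 3.44295
γ₁ = μ₃/σ³ = 7.691 / 3.44295 ≈ 2.234

2.234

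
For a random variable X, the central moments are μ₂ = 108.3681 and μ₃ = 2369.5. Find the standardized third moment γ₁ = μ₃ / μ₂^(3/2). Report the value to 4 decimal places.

σ = √μ₂ = √108.3681 = 10.41000
σ³ = μ₂^(3/2) = 1128.11192
γ₁ = μ₃/σ³ = 2369.5 / 1128.11192 ≈ 2.1004

2.1004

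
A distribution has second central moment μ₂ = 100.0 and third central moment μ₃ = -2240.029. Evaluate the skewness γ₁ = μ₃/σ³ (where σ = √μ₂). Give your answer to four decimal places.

σ = √μ₂ = √100.0 = 10.00000
σ³ = μ₂^(3/2) = 1000.00000
γ₁ = μ₃/σ³ = -2240.029 / 1000.00000 ≈ -2.2400

-2.2400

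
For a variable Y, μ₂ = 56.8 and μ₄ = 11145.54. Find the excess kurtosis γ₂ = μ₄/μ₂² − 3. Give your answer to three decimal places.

0.455

μ₂² = 56.8² = 3226.24000
μ₄/μ₂² = 11145.54 / 3226.24000 = 3.45465
γ₂ = 3.45465 − 3 ≈ 0.455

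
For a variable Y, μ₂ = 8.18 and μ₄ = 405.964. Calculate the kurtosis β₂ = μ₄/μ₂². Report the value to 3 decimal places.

6.067

μ₂² = 8.18² = 66.91240
μ₄/μ₂² = 405.964 / 66.91240 = 6.06710
β₂ ≈ 6.067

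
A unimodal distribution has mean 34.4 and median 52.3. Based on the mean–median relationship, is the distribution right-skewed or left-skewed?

mean − median = 34.4 − 52.3 = -17.9
mean < median ⇒ the longer tail is on the left ⇒ left-skewed (negatively skewed).

left-skewed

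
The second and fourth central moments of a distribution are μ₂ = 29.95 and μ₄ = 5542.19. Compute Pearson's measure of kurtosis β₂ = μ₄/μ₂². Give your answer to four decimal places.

6.1786

μ₂² = 29.95² = 897.00250
μ₄/μ₂² = 5542.19 / 897.00250 = 6.17857
β₂ ≈ 6.1786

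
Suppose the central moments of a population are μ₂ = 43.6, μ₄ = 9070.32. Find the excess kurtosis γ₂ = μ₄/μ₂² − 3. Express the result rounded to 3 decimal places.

1.771

μ₂² = 43.6² = 1900.96000
μ₄/μ₂² = 9070.32 / 1900.96000 = 4.77144
γ₂ = 4.77144 − 3 ≈ 1.771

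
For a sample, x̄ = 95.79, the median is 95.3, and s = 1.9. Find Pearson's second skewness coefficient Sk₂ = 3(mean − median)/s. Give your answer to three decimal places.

Sk₂ = 3(95.79 − 95.3) / 1.9 = 3 × 0.4900 / 1.9
    = 1.4700 / 1.9 ≈ 0.774

0.774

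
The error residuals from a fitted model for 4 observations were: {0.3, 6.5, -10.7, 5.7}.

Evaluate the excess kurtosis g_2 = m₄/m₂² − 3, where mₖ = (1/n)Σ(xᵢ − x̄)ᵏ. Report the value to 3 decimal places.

-1.024

x̄ = 0.4500
Σ(xᵢ − x̄)² = 188.5100 ⇒ m₂ = 47.12750
Σ(xᵢ − x̄)⁴ = 17555.5189 ⇒ m₄ = 4388.87973
m₂² = 2221.00126
g_2 = m₄/m₂² − 3 = 1.97608 − 3 ≈ -1.024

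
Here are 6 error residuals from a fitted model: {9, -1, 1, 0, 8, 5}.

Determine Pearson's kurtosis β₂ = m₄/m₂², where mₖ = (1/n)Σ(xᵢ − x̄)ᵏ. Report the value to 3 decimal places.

x̄ = 3.6667
Σ(xᵢ − x̄)² = 91.3333 ⇒ m₂ = 15.22222
Σ(xᵢ − x̄)⁴ = 1870.4444 ⇒ m₄ = 311.74074
m₂² = 231.71605
β₂ = m₄/m₂² = 311.74074 / 231.71605 ≈ 1.345

1.345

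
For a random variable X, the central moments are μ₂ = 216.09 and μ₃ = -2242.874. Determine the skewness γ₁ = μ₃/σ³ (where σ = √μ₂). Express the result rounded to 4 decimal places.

-0.7061

σ = √μ₂ = √216.09 = 14.70000
σ³ = μ₂^(3/2) = 3176.52300
γ₁ = μ₃/σ³ = -2242.874 / 3176.52300 ≈ -0.7061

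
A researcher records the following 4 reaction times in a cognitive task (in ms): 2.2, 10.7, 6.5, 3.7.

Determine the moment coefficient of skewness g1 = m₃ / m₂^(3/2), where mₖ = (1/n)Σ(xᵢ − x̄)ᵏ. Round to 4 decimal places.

x̄ = (2.2 + 10.7 + 6.5 + 3.7) / 4 = 5.7750
deviations (xᵢ − x̄): -3.5750, 4.9250, 0.7250, -2.0750
Σ(xᵢ − x̄)² = 41.8675 ⇒ m₂ = 41.8675/4 = 10.46687
Σ(xᵢ − x̄)³ = 65.2151 ⇒ m₃ = 65.2151/4 = 16.30378
m₂^(3/2) = 10.46687^(1.5) = 33.86301
g1 = m₃ / m₂^(3/2) = 16.30378 / 33.86301 ≈ 0.4815

0.4815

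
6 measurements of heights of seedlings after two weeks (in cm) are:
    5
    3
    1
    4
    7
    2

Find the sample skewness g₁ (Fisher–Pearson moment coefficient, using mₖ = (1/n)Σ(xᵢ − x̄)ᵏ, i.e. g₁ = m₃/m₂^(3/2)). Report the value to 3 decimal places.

x̄ = (5 + 3 + 1 + 4 + 7 + 2) / 6 = 3.6667
deviations (xᵢ − x̄): 1.3333, -0.6667, -2.6667, 0.3333, 3.3333, -1.6667
Σ(xᵢ − x̄)² = 23.3333 ⇒ m₂ = 23.3333/6 = 3.88889
Σ(xᵢ − x̄)³ = 15.5556 ⇒ m₃ = 15.5556/6 = 2.59259
m₂^(3/2) = 3.88889^(1.5) = 7.66899
g₁ = m₃ / m₂^(3/2) = 2.59259 / 7.66899 ≈ 0.338

0.338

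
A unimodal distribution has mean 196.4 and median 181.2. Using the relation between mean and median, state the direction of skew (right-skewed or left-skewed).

mean − median = 196.4 − 181.2 = 15.2
mean > median ⇒ the longer tail is on the right ⇒ right-skewed (positively skewed).

right-skewed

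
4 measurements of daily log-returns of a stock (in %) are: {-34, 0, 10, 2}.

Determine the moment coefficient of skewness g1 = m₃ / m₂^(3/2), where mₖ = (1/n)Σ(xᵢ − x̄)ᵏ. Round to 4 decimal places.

-0.9801

x̄ = (-34 + 0 + 10 + 2) / 4 = -5.5000
deviations (xᵢ − x̄): -28.5000, 5.5000, 15.5000, 7.5000
Σ(xᵢ − x̄)² = 1139.0000 ⇒ m₂ = 1139.0000/4 = 284.75000
Σ(xᵢ − x̄)³ = -18837.0000 ⇒ m₃ = -18837.0000/4 = -4709.25000
m₂^(3/2) = 284.75000^(1.5) = 4805.02442
g1 = m₃ / m₂^(3/2) = -4709.25000 / 4805.02442 ≈ -0.9801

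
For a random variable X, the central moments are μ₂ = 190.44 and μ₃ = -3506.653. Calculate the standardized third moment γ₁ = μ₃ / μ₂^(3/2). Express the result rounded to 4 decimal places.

σ = √μ₂ = √190.44 = 13.80000
σ³ = μ₂^(3/2) = 2628.07200
γ₁ = μ₃/σ³ = -3506.653 / 2628.07200 ≈ -1.3343

-1.3343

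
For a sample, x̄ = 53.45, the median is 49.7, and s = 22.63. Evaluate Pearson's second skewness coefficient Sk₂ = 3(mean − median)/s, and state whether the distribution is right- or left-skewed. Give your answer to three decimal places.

Sk₂ = 3(53.45 − 49.7) / 22.63 = 3 × 3.7500 / 22.63
    = 11.2500 / 22.63 ≈ 0.497
Sk₂ > 0 ⇒ mean > median ⇒ right-skewed (positive skew).

0.497, right-skewed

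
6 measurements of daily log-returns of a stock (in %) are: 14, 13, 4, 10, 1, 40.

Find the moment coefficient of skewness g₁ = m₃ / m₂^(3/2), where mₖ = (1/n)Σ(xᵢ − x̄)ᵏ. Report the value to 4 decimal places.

x̄ = (14 + 13 + 4 + 10 + 1 + 40) / 6 = 13.6667
deviations (xᵢ − x̄): 0.3333, -0.6667, -9.6667, -3.6667, -12.6667, 26.3333
Σ(xᵢ − x̄)² = 961.3333 ⇒ m₂ = 961.3333/6 = 160.22222
Σ(xᵢ − x̄)³ = 15275.5556 ⇒ m₃ = 15275.5556/6 = 2545.92593
m₂^(3/2) = 160.22222^(1.5) = 2028.07554
g₁ = m₃ / m₂^(3/2) = 2545.92593 / 2028.07554 ≈ 1.2553

1.2553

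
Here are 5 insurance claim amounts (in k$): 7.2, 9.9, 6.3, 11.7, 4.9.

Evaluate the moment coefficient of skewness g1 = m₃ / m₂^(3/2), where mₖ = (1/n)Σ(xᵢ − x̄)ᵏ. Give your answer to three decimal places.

x̄ = (7.2 + 9.9 + 6.3 + 11.7 + 4.9) / 5 = 8.0000
deviations (xᵢ − x̄): -0.8000, 1.9000, -1.7000, 3.7000, -3.1000
Σ(xᵢ − x̄)² = 30.4400 ⇒ m₂ = 30.4400/5 = 6.08800
Σ(xᵢ − x̄)³ = 22.2960 ⇒ m₃ = 22.2960/5 = 4.45920
m₂^(3/2) = 6.08800^(1.5) = 15.02145
g1 = m₃ / m₂^(3/2) = 4.45920 / 15.02145 ≈ 0.297

0.297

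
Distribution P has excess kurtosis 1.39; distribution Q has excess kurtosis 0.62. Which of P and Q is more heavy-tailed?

P

Higher excess kurtosis ⇒ heavier tails relative to the normal distribution.
1.39 vs 0.62: the larger is 1.39, so P has heavier tails.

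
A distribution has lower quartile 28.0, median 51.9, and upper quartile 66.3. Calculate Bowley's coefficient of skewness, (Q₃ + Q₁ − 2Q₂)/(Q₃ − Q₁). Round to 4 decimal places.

-0.2480

numerator: Q₃ + Q₁ − 2Q₂ = 66.3 + 28.0 − 2×51.9 = -9.5000
denominator: Q₃ − Q₁ = 66.3 − 28.0 = 38.3000
Bowley skewness = -9.5000 / 38.3000 ≈ -0.2480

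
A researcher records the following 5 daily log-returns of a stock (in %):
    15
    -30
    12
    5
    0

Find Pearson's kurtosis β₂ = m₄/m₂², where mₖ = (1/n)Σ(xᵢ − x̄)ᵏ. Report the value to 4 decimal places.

2.7448

x̄ = 0.4000
Σ(xᵢ − x̄)² = 1293.2000 ⇒ m₂ = 258.64000
Σ(xᵢ − x̄)⁴ = 918063.0560 ⇒ m₄ = 183612.61120
m₂² = 66894.64960
β₂ = m₄/m₂² = 183612.61120 / 66894.64960 ≈ 2.7448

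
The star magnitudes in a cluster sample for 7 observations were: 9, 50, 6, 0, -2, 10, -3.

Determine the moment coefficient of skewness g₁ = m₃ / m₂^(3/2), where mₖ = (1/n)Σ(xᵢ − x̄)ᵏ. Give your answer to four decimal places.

x̄ = (9 + 50 + 6 + 0 - 2 + 10 - 3) / 7 = 10.0000
deviations (xᵢ − x̄): -1.0000, 40.0000, -4.0000, -10.0000, -12.0000, 0.0000, -13.0000
Σ(xᵢ − x̄)² = 2030.0000 ⇒ m₂ = 2030.0000/7 = 290.00000
Σ(xᵢ − x̄)³ = 59010.0000 ⇒ m₃ = 59010.0000/7 = 8430.00000
m₂^(3/2) = 290.00000^(1.5) = 4938.52205
g₁ = m₃ / m₂^(3/2) = 8430.00000 / 4938.52205 ≈ 1.7070

1.7070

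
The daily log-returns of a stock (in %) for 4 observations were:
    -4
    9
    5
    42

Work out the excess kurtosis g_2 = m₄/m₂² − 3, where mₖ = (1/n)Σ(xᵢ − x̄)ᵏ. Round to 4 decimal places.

x̄ = 13.0000
Σ(xᵢ − x̄)² = 1210.0000 ⇒ m₂ = 302.50000
Σ(xᵢ − x̄)⁴ = 795154.0000 ⇒ m₄ = 198788.50000
m₂² = 91506.25000
g_2 = m₄/m₂² − 3 = 2.17240 − 3 ≈ -0.8276

-0.8276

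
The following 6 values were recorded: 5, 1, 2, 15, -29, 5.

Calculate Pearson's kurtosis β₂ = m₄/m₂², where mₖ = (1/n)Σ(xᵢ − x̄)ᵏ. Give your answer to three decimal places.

x̄ = -0.1667
Σ(xᵢ − x̄)² = 1120.8333 ⇒ m₂ = 186.80556
Σ(xᵢ − x̄)⁴ = 745523.1528 ⇒ m₄ = 124253.85880
m₂² = 34896.31559
β₂ = m₄/m₂² = 124253.85880 / 34896.31559 ≈ 3.561

3.561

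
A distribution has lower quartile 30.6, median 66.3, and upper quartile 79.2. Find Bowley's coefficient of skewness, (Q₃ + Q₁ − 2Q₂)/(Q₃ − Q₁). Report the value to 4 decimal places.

-0.4691

numerator: Q₃ + Q₁ − 2Q₂ = 79.2 + 30.6 − 2×66.3 = -22.8000
denominator: Q₃ − Q₁ = 79.2 − 30.6 = 48.6000
Bowley skewness = -22.8000 / 48.6000 ≈ -0.4691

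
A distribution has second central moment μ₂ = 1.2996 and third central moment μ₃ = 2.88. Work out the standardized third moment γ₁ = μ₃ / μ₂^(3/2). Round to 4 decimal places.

σ = √μ₂ = √1.2996 = 1.14000
σ³ = μ₂^(3/2) = 1.48154
γ₁ = μ₃/σ³ = 2.88 / 1.48154 ≈ 1.9439

1.9439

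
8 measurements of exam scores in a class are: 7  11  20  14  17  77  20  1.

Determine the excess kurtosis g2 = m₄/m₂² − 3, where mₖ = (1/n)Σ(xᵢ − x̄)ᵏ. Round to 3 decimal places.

x̄ = 20.8750
Σ(xᵢ − x̄)² = 3898.8750 ⇒ m₂ = 487.35938
Σ(xᵢ − x̄)⁴ = 10127668.0254 ⇒ m₄ = 1265958.50317
m₂² = 237519.16040
g2 = m₄/m₂² − 3 = 5.32992 − 3 ≈ 2.330

2.330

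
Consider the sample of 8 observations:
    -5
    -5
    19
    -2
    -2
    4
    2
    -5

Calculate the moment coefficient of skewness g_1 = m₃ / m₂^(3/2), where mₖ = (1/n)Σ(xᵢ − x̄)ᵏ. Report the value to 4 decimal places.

1.5801

x̄ = (-5 - 5 + 19 - 2 - 2 + 4 + 2 - 5) / 8 = 0.7500
deviations (xᵢ − x̄): -5.7500, -5.7500, 18.2500, -2.7500, -2.7500, 3.2500, 1.2500, -5.7500
Σ(xᵢ − x̄)² = 459.5000 ⇒ m₂ = 459.5000/8 = 57.43750
Σ(xᵢ − x̄)³ = 5502.7500 ⇒ m₃ = 5502.7500/8 = 687.84375
m₂^(3/2) = 57.43750^(1.5) = 435.30464
g_1 = m₃ / m₂^(3/2) = 687.84375 / 435.30464 ≈ 1.5801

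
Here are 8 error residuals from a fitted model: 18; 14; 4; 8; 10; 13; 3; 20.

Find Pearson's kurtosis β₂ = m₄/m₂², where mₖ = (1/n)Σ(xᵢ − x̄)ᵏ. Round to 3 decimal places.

x̄ = 11.2500
Σ(xᵢ − x̄)² = 265.5000 ⇒ m₂ = 33.18750
Σ(xᵢ − x̄)⁴ = 15513.6563 ⇒ m₄ = 1939.20703
m₂² = 1101.41016
β₂ = m₄/m₂² = 1939.20703 / 1101.41016 ≈ 1.761

1.761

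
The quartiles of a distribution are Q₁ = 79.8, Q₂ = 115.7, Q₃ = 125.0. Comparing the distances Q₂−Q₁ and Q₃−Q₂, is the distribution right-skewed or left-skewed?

Q₂ − Q₁ = 35.9;  Q₃ − Q₂ = 9.3
Q₂ − Q₁ > Q₃ − Q₂ ⇒ the lower half is more spread out ⇒ left-skewed.

left-skewed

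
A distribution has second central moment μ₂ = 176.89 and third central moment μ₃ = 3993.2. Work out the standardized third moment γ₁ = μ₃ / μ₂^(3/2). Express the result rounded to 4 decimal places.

1.6973

σ = √μ₂ = √176.89 = 13.30000
σ³ = μ₂^(3/2) = 2352.63700
γ₁ = μ₃/σ³ = 3993.2 / 2352.63700 ≈ 1.6973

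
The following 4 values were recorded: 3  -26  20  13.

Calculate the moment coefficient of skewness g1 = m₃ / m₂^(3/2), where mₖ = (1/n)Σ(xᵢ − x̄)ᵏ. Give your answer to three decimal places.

x̄ = (3 - 26 + 20 + 13) / 4 = 2.5000
deviations (xᵢ − x̄): 0.5000, -28.5000, 17.5000, 10.5000
Σ(xᵢ − x̄)² = 1229.0000 ⇒ m₂ = 1229.0000/4 = 307.25000
Σ(xᵢ − x̄)³ = -16632.0000 ⇒ m₃ = -16632.0000/4 = -4158.00000
m₂^(3/2) = 307.25000^(1.5) = 5385.64642
g1 = m₃ / m₂^(3/2) = -4158.00000 / 5385.64642 ≈ -0.772

-0.772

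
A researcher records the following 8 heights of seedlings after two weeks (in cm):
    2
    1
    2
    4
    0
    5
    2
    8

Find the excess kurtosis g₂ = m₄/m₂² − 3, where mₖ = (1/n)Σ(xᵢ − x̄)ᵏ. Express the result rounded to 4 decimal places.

-0.1947

x̄ = 3.0000
Σ(xᵢ − x̄)² = 46.0000 ⇒ m₂ = 5.75000
Σ(xᵢ − x̄)⁴ = 742.0000 ⇒ m₄ = 92.75000
m₂² = 33.06250
g₂ = m₄/m₂² − 3 = 2.80529 − 3 ≈ -0.1947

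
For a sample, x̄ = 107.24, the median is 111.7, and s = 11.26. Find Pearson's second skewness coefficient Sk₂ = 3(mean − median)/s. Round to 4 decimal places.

Sk₂ = 3(107.24 − 111.7) / 11.26 = 3 × -4.4600 / 11.26
    = -13.3800 / 11.26 ≈ -1.1883

-1.1883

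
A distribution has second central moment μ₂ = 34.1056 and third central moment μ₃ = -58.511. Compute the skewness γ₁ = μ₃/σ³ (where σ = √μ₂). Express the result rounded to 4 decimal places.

-0.2938

σ = √μ₂ = √34.1056 = 5.84000
σ³ = μ₂^(3/2) = 199.17670
γ₁ = μ₃/σ³ = -58.511 / 199.17670 ≈ -0.2938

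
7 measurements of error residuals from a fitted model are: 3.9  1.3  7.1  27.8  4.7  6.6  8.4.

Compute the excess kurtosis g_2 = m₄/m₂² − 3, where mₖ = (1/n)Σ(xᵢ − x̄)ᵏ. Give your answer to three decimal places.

1.554

x̄ = 8.5429
Σ(xᵢ − x̄)² = 465.4971 ⇒ m₂ = 66.49959
Σ(xᵢ − x̄)⁴ = 140973.7635 ⇒ m₄ = 20139.10908
m₂² = 4422.19571
g_2 = m₄/m₂² − 3 = 4.55410 − 3 ≈ 1.554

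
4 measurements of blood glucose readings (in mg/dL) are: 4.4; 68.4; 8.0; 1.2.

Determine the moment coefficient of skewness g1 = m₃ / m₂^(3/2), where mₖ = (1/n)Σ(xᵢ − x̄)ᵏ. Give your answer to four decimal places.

1.1288

x̄ = (4.4 + 68.4 + 8.0 + 1.2) / 4 = 20.5000
deviations (xᵢ − x̄): -16.1000, 47.9000, -12.5000, -19.3000
Σ(xᵢ − x̄)² = 3082.3600 ⇒ m₂ = 3082.3600/4 = 770.59000
Σ(xᵢ − x̄)³ = 96586.7760 ⇒ m₃ = 96586.7760/4 = 24146.69400
m₂^(3/2) = 770.59000^(1.5) = 21391.19532
g1 = m₃ / m₂^(3/2) = 24146.69400 / 21391.19532 ≈ 1.1288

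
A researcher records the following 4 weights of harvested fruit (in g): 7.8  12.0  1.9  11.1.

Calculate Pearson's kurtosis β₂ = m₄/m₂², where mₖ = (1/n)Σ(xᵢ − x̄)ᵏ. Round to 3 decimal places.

1.887

x̄ = 8.2000
Σ(xᵢ − x̄)² = 62.7000 ⇒ m₂ = 15.67500
Σ(xᵢ − x̄)⁴ = 1854.5634 ⇒ m₄ = 463.64085
m₂² = 245.70562
β₂ = m₄/m₂² = 463.64085 / 245.70562 ≈ 1.887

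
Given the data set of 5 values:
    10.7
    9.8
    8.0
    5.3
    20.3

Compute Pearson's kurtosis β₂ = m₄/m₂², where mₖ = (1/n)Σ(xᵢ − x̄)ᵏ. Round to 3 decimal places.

x̄ = 10.8200
Σ(xᵢ − x̄)² = 129.3480 ⇒ m₂ = 25.86960
Σ(xᵢ − x̄)⁴ = 9069.4574 ⇒ m₄ = 1813.89148
m₂² = 669.23620
β₂ = m₄/m₂² = 1813.89148 / 669.23620 ≈ 2.710

2.710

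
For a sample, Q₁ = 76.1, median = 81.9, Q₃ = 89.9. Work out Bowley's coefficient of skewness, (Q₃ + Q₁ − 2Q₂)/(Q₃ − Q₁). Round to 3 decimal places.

numerator: Q₃ + Q₁ − 2Q₂ = 89.9 + 76.1 − 2×81.9 = 2.2000
denominator: Q₃ − Q₁ = 89.9 − 76.1 = 13.8000
Bowley skewness = 2.2000 / 13.8000 ≈ 0.159

0.159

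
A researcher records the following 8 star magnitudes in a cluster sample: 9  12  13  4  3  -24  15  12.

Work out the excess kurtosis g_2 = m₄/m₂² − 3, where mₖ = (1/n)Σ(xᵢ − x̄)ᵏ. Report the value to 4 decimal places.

x̄ = 5.5000
Σ(xᵢ − x̄)² = 1122.0000 ⇒ m₂ = 140.25000
Σ(xᵢ − x̄)⁴ = 772408.5000 ⇒ m₄ = 96551.06250
m₂² = 19670.06250
g_2 = m₄/m₂² − 3 = 4.90853 − 3 ≈ 1.9085

1.9085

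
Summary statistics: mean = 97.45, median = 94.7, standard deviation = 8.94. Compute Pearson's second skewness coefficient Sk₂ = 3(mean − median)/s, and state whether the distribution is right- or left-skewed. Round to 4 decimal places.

0.9228, right-skewed

Sk₂ = 3(97.45 − 94.7) / 8.94 = 3 × 2.7500 / 8.94
    = 8.2500 / 8.94 ≈ 0.9228
Sk₂ > 0 ⇒ mean > median ⇒ right-skewed (positive skew).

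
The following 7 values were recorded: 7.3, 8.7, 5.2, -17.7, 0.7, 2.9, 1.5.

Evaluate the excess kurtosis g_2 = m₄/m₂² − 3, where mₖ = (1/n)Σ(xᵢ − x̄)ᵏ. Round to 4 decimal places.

1.2198

x̄ = 1.2286
Σ(xᵢ − x̄)² = 469.8943 ⇒ m₂ = 67.12776
Σ(xᵢ − x̄)⁴ = 133103.9090 ⇒ m₄ = 19014.84414
m₂² = 4506.13551
g_2 = m₄/m₂² − 3 = 4.21977 − 3 ≈ 1.2198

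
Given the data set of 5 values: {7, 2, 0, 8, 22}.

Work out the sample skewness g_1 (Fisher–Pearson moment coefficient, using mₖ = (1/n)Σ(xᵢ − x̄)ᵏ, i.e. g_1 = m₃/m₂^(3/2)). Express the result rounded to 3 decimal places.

0.959

x̄ = (7 + 2 + 0 + 8 + 22) / 5 = 7.8000
deviations (xᵢ − x̄): -0.8000, -5.8000, -7.8000, 0.2000, 14.2000
Σ(xᵢ − x̄)² = 296.8000 ⇒ m₂ = 296.8000/5 = 59.36000
Σ(xᵢ − x̄)³ = 2193.1200 ⇒ m₃ = 2193.1200/5 = 438.62400
m₂^(3/2) = 59.36000^(1.5) = 457.34174
g_1 = m₃ / m₂^(3/2) = 438.62400 / 457.34174 ≈ 0.959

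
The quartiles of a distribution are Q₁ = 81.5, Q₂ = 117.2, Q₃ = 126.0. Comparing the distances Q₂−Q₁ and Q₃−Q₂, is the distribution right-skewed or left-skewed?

Q₂ − Q₁ = 35.7;  Q₃ − Q₂ = 8.8
Q₂ − Q₁ > Q₃ − Q₂ ⇒ the lower half is more spread out ⇒ left-skewed.

left-skewed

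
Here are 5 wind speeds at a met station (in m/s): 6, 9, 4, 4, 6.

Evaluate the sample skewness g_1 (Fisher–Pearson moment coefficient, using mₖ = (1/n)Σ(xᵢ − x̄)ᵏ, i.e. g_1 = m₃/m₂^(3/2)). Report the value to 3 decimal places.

0.686

x̄ = (6 + 9 + 4 + 4 + 6) / 5 = 5.8000
deviations (xᵢ − x̄): 0.2000, 3.2000, -1.8000, -1.8000, 0.2000
Σ(xᵢ − x̄)² = 16.8000 ⇒ m₂ = 16.8000/5 = 3.36000
Σ(xᵢ − x̄)³ = 21.1200 ⇒ m₃ = 21.1200/5 = 4.22400
m₂^(3/2) = 3.36000^(1.5) = 6.15898
g_1 = m₃ / m₂^(3/2) = 4.22400 / 6.15898 ≈ 0.686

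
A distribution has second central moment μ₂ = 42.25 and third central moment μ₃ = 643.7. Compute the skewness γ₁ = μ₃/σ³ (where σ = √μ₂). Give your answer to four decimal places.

σ = √μ₂ = √42.25 = 6.50000
σ³ = μ₂^(3/2) = 274.62500
γ₁ = μ₃/σ³ = 643.7 / 274.62500 ≈ 2.3439

2.3439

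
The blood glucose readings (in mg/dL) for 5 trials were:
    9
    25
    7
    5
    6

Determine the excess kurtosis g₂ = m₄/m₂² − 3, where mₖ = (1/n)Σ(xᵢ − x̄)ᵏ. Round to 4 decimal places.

0.0897

x̄ = 10.4000
Σ(xᵢ − x̄)² = 275.2000 ⇒ m₂ = 55.04000
Σ(xᵢ − x̄)⁴ = 46799.7760 ⇒ m₄ = 9359.95520
m₂² = 3029.40160
g₂ = m₄/m₂² − 3 = 3.08970 − 3 ≈ 0.0897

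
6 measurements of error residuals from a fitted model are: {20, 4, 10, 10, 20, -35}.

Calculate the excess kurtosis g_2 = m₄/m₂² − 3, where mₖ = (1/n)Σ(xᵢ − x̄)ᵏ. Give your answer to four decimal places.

0.5684

x̄ = 4.8333
Σ(xᵢ − x̄)² = 2100.8333 ⇒ m₂ = 350.13889
Σ(xᵢ − x̄)⁴ = 2624850.4861 ⇒ m₄ = 437475.08102
m₂² = 122597.24151
g_2 = m₄/m₂² − 3 = 3.56839 − 3 ≈ 0.5684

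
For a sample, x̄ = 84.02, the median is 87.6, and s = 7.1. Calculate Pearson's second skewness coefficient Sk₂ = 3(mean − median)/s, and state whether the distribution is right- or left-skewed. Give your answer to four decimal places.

-1.5127, left-skewed

Sk₂ = 3(84.02 − 87.6) / 7.1 = 3 × -3.5800 / 7.1
    = -10.7400 / 7.1 ≈ -1.5127
Sk₂ < 0 ⇒ mean < median ⇒ left-skewed (negative skew).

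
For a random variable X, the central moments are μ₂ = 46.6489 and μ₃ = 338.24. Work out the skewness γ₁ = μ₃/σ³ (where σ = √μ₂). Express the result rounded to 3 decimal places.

1.062

σ = √μ₂ = √46.6489 = 6.83000
σ³ = μ₂^(3/2) = 318.61199
γ₁ = μ₃/σ³ = 338.24 / 318.61199 ≈ 1.062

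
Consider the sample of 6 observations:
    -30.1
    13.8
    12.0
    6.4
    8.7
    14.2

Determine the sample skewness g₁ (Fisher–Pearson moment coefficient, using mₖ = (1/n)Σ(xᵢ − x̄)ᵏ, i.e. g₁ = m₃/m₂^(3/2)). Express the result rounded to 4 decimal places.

x̄ = (-30.1 + 13.8 + 12.0 + 6.4 + 8.7 + 14.2) / 6 = 4.1667
deviations (xᵢ − x̄): -34.2667, 9.6333, 7.8333, 2.2333, 4.5333, 10.0333
Σ(xᵢ − x̄)² = 1454.5733 ⇒ m₂ = 1454.5733/6 = 242.42889
Σ(xᵢ − x̄)³ = -37747.0884 ⇒ m₃ = -37747.0884/6 = -6291.18141
m₂^(3/2) = 242.42889^(1.5) = 3774.64885
g₁ = m₃ / m₂^(3/2) = -6291.18141 / 3774.64885 ≈ -1.6667

-1.6667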